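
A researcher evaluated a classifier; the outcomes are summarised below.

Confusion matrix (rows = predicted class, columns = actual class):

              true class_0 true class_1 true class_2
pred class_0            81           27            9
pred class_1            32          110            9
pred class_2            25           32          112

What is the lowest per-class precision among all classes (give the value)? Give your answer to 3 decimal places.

Per-class precision (TP/(TP+FP)):
  class_0: TP=81, FP=27+9=36 → 81/117 = 0.6923
  class_1: TP=110, FP=32+9=41 → 110/151 = 0.7285
  class_2: TP=112, FP=25+32=57 → 112/169 = 0.6627
Lowest is class 'class_2' with precision = 0.663.

0.663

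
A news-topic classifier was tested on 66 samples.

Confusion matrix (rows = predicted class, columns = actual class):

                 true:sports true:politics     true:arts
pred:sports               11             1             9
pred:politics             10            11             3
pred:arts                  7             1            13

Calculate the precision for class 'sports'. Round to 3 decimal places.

precision = TP/(TP+FP).
sports: TP=11, FP=1+9=10 → 11/21 = 0.5238

0.524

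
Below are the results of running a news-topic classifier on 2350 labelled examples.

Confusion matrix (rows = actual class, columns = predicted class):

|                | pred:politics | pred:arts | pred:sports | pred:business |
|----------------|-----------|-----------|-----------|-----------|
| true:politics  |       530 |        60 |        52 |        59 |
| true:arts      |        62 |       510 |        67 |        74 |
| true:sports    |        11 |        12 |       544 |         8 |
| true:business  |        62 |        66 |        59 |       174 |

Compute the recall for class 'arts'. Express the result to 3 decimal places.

0.715

One-vs-rest for 'arts': TP = diagonal; FP = other classes predicted 'arts'; FN = 'arts' predicted as other.
recall = TP/(TP+FN).
arts: TP=510, FN=62+67+74=203 → 510/713 = 0.7153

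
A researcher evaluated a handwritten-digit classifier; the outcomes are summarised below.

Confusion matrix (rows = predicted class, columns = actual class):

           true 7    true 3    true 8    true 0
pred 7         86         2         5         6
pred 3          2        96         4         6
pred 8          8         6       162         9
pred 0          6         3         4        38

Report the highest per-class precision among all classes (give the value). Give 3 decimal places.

Per-class precision (TP/(TP+FP)):
  7: TP=86, FP=2+5+6=13 → 86/99 = 0.8687
  3: TP=96, FP=2+4+6=12 → 96/108 = 0.8889
  8: TP=162, FP=8+6+9=23 → 162/185 = 0.8757
  0: TP=38, FP=6+3+4=13 → 38/51 = 0.7451
Highest is class '3' with precision = 0.889.

0.889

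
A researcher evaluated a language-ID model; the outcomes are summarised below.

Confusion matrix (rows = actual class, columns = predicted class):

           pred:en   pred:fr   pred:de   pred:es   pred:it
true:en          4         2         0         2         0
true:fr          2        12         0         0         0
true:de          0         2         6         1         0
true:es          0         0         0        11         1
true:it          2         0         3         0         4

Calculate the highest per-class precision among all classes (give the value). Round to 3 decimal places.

Per-class precision (TP/(TP+FP)):
  en: TP=4, FP=2+0+0+2=4 → 4/8 = 0.5000
  fr: TP=12, FP=2+2+0+0=4 → 12/16 = 0.7500
  de: TP=6, FP=0+0+0+3=3 → 6/9 = 0.6667
  es: TP=11, FP=2+0+1+0=3 → 11/14 = 0.7857
  it: TP=4, FP=0+0+0+1=1 → 4/5 = 0.8000
Highest is class 'it' with precision = 0.800.

0.800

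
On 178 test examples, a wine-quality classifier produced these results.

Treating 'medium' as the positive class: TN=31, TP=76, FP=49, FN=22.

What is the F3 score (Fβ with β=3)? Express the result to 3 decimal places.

0.755

Fβ = (1+β²)·TP / ((1+β²)·TP + β²·FN + FP), with β²=9
= 10·76 / (10·76 + 9·22 + 49) = 0.755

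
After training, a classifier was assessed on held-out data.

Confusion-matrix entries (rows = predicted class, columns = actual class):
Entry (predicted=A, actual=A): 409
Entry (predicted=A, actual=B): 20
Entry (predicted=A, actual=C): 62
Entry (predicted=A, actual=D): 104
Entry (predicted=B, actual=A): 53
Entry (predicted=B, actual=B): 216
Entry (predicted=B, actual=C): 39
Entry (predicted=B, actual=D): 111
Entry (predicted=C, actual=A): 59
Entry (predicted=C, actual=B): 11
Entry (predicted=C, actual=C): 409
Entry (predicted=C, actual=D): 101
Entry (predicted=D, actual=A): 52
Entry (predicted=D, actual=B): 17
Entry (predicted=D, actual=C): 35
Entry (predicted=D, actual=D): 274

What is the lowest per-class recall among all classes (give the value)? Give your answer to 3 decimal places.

0.464

Per-class recall (TP/(TP+FN)):
  A: TP=409, FN=53+59+52=164 → 409/573 = 0.7138
  B: TP=216, FN=20+11+17=48 → 216/264 = 0.8182
  C: TP=409, FN=62+39+35=136 → 409/545 = 0.7505
  D: TP=274, FN=104+111+101=316 → 274/590 = 0.4644
Lowest is class 'D' with recall = 0.464.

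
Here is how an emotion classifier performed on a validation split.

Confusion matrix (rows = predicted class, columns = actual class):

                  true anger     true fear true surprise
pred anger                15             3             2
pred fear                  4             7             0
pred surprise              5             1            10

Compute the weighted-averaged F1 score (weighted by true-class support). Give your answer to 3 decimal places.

Per-class F1 score (2·TP/(2·TP+FP+FN)):
  anger: TP=15, FP=3+2=5, FN=4+5=9 → 30/44 = 0.6818
  fear: TP=7, FP=4+0=4, FN=3+1=4 → 14/22 = 0.6364
  surprise: TP=10, FP=5+1=6, FN=2+0=2 → 20/28 = 0.7143
Weighted-F1 score = Σ (supportᵢ/N)·F1 scoreᵢ with N=47: (24/47)·0.6818 + (11/47)·0.6364 + (12/47)·0.7143 = 0.679

0.679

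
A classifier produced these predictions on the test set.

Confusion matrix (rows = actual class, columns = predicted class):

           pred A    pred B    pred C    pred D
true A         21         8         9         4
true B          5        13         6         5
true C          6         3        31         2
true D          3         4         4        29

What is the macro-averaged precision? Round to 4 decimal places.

Per-class precision (TP/(TP+FP)):
  A: TP=21, FP=5+6+3=14 → 21/35 = 0.60000
  B: TP=13, FP=8+3+4=15 → 13/28 = 0.46429
  C: TP=31, FP=9+6+4=19 → 31/50 = 0.62000
  D: TP=29, FP=4+5+2=11 → 29/40 = 0.72500
Macro-precision = mean = (0.60000 + 0.46429 + 0.62000 + 0.72500) / 4 = 0.6023

0.6023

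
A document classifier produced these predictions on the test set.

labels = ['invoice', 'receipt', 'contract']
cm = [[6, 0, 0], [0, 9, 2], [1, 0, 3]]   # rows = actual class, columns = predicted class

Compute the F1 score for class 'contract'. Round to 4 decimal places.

Treat 'contract' as positive and all other classes as negative.
F1 score = 2·TP/(2·TP+FP+FN).
contract: TP=3, FP=0+2=2, FN=1+0=1 → 6/9 = 0.66667

0.6667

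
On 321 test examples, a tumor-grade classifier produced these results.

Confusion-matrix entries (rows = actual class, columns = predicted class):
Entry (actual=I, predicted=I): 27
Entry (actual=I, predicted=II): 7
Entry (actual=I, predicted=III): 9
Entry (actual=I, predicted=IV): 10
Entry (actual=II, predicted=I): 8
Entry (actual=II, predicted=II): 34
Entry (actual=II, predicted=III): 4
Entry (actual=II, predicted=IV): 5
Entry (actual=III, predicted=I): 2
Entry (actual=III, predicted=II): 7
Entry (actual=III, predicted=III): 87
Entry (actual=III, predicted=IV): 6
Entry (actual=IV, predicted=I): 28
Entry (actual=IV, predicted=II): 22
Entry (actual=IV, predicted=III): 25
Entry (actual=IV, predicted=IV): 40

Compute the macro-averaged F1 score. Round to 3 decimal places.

Per-class F1 score (2·TP/(2·TP+FP+FN)):
  I: TP=27, FP=8+2+28=38, FN=7+9+10=26 → 54/118 = 0.4576
  II: TP=34, FP=7+7+22=36, FN=8+4+5=17 → 68/121 = 0.5620
  III: TP=87, FP=9+4+25=38, FN=2+7+6=15 → 174/227 = 0.7665
  IV: TP=40, FP=10+5+6=21, FN=28+22+25=75 → 80/176 = 0.4545
Macro-F1 score = mean = (0.4576 + 0.5620 + 0.7665 + 0.4545) / 4 = 0.560

0.560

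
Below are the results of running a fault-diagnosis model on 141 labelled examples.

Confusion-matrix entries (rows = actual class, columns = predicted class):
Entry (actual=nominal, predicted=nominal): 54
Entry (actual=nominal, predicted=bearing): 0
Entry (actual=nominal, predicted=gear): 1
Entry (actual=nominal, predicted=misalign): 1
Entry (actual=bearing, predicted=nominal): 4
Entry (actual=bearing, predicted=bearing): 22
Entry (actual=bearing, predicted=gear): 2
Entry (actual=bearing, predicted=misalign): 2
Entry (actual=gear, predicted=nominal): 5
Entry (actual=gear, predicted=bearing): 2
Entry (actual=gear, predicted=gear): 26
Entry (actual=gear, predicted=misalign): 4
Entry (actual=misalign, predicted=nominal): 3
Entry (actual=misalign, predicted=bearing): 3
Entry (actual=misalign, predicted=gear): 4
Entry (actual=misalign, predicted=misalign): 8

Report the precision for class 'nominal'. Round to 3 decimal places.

0.818

Treat 'nominal' as positive and all other classes as negative.
precision = TP/(TP+FP).
nominal: TP=54, FP=4+5+3=12 → 54/66 = 0.8182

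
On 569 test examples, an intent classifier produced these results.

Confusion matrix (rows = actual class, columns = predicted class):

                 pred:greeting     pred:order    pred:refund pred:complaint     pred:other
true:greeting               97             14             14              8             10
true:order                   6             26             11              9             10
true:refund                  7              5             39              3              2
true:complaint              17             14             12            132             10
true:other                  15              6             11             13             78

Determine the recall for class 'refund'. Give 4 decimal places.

0.6964

One-vs-rest for 'refund': TP = diagonal; FP = other classes predicted 'refund'; FN = 'refund' predicted as other.
recall = TP/(TP+FN).
refund: TP=39, FN=7+5+3+2=17 → 39/56 = 0.69643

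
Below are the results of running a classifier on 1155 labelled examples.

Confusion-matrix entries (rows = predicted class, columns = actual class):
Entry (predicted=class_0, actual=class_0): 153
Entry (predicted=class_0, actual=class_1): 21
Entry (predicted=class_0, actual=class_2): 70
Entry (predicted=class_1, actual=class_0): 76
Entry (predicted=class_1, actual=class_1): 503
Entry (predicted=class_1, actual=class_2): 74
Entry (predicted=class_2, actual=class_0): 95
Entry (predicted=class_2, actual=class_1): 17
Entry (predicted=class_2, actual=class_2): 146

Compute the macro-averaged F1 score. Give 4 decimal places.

Per-class F1 score (2·TP/(2·TP+FP+FN)):
  class_0: TP=153, FP=21+70=91, FN=76+95=171 → 306/568 = 0.53873
  class_1: TP=503, FP=76+74=150, FN=21+17=38 → 1006/1194 = 0.84255
  class_2: TP=146, FP=95+17=112, FN=70+74=144 → 292/548 = 0.53285
Macro-F1 score = mean = (0.53873 + 0.84255 + 0.53285) / 3 = 0.6380

0.6380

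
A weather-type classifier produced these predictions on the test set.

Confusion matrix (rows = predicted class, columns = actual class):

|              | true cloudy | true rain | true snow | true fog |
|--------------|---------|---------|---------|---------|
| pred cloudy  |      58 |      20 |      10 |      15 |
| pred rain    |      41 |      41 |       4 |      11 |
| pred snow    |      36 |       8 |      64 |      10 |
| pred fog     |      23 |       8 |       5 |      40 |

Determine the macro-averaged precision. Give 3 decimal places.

0.514

Per-class precision (TP/(TP+FP)):
  cloudy: TP=58, FP=20+10+15=45 → 58/103 = 0.5631
  rain: TP=41, FP=41+4+11=56 → 41/97 = 0.4227
  snow: TP=64, FP=36+8+10=54 → 64/118 = 0.5424
  fog: TP=40, FP=23+8+5=36 → 40/76 = 0.5263
Macro-precision = mean = (0.5631 + 0.4227 + 0.5424 + 0.5263) / 4 = 0.514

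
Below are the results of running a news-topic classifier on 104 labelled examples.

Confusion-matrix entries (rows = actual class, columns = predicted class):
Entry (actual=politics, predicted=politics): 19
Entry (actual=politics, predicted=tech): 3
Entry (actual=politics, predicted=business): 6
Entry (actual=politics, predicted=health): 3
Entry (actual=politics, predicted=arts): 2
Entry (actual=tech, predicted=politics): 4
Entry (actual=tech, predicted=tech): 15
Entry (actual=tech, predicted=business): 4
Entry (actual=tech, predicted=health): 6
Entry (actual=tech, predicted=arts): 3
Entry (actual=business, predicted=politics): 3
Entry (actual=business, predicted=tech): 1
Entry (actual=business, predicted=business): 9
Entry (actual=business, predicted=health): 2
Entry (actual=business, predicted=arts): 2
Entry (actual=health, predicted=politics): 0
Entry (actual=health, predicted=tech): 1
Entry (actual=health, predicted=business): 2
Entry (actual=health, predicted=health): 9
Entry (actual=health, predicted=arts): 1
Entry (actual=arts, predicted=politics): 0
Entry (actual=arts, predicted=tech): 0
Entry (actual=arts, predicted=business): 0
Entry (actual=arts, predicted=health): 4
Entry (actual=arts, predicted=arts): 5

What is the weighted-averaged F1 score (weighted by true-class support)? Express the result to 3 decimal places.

0.559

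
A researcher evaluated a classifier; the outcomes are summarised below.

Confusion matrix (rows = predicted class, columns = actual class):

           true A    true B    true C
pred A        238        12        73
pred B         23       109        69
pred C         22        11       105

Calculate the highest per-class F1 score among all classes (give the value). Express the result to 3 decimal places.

Per-class F1 score (2·TP/(2·TP+FP+FN)):
  A: TP=238, FP=12+73=85, FN=23+22=45 → 476/606 = 0.7855
  B: TP=109, FP=23+69=92, FN=12+11=23 → 218/333 = 0.6547
  C: TP=105, FP=22+11=33, FN=73+69=142 → 210/385 = 0.5455
Highest is class 'A' with F1 score = 0.785.

0.785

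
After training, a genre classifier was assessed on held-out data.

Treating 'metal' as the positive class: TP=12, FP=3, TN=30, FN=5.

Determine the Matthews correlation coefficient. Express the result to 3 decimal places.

0.636

MCC = (TP·TN − FP·FN) / √((TP+FP)(TP+FN)(TN+FP)(TN+FN))
Numerator = 12·30 − 3·5 = 345
Denominator = √(15·17·33·35) = √294525 = 542.7016
MCC = 345 / 542.7016 = 0.636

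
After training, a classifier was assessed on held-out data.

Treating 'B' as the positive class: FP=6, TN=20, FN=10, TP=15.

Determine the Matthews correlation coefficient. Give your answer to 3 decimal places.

MCC = (TP·TN − FP·FN) / √((TP+FP)(TP+FN)(TN+FP)(TN+FN))
Numerator = 15·20 − 6·10 = 240
Denominator = √(21·25·26·30) = √409500 = 639.9219
MCC = 240 / 639.9219 = 0.375

0.375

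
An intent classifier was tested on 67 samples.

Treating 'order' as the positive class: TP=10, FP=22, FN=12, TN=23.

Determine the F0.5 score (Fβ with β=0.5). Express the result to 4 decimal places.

0.3333

Fβ = (1+β²)·TP / ((1+β²)·TP + β²·FN + FP), with β²=1/4
= 1.25·10 / (1.25·10 + 0.25·12 + 22) = 0.3333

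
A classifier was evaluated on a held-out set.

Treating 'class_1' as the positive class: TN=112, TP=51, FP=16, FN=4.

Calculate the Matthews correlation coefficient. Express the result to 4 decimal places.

MCC = (TP·TN − FP·FN) / √((TP+FP)(TP+FN)(TN+FP)(TN+FN))
Numerator = 51·112 − 16·4 = 5648
Denominator = √(67·55·128·116) = √54714880 = 7396.9507
MCC = 5648 / 7396.9507 = 0.7636

0.7636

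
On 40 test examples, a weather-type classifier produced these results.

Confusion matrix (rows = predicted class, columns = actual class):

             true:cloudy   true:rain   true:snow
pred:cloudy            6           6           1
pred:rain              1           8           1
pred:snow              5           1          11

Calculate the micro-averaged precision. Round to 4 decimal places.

0.6250

Micro-averaging pools counts across classes: ΣTP=25, ΣFP=15, ΣFN=15.
Micro-precision = TP/(TP+FP) on pooled counts = 0.6250 (equals overall accuracy in single-label multiclass).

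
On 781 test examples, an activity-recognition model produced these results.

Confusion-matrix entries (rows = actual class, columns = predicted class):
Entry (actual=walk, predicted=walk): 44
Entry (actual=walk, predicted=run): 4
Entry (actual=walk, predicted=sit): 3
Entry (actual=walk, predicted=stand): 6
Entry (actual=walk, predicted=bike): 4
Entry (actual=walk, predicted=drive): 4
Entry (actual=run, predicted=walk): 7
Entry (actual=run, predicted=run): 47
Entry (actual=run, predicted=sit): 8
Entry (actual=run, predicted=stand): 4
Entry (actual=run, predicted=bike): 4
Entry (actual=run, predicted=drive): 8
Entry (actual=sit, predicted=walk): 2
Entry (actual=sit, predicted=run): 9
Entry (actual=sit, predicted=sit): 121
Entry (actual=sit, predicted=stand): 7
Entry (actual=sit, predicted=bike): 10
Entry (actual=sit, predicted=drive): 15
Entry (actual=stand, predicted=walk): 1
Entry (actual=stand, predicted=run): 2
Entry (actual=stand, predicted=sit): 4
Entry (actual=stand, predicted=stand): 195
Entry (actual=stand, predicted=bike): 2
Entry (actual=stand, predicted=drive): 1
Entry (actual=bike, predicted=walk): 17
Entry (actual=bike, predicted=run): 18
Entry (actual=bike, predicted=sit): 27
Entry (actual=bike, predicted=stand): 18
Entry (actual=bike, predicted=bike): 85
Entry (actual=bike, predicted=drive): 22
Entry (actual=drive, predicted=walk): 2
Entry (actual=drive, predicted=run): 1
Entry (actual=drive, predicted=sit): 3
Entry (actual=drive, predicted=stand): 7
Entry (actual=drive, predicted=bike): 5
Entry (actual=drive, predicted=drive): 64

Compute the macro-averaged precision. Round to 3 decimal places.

0.678

Per-class precision (TP/(TP+FP)):
  walk: TP=44, FP=7+2+1+17+2=29 → 44/73 = 0.6027
  run: TP=47, FP=4+9+2+18+1=34 → 47/81 = 0.5802
  sit: TP=121, FP=3+8+4+27+3=45 → 121/166 = 0.7289
  stand: TP=195, FP=6+4+7+18+7=42 → 195/237 = 0.8228
  bike: TP=85, FP=4+4+10+2+5=25 → 85/110 = 0.7727
  drive: TP=64, FP=4+8+15+1+22=50 → 64/114 = 0.5614
Macro-precision = mean = (0.6027 + 0.5802 + 0.7289 + 0.8228 + 0.7727 + 0.5614) / 6 = 0.678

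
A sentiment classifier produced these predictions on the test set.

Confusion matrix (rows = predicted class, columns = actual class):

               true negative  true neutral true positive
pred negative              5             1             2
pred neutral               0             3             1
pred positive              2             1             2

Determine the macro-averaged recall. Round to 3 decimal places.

Per-class recall (TP/(TP+FN)):
  negative: TP=5, FN=0+2=2 → 5/7 = 0.7143
  neutral: TP=3, FN=1+1=2 → 3/5 = 0.6000
  positive: TP=2, FN=2+1=3 → 2/5 = 0.4000
Macro-recall = mean = (0.7143 + 0.6000 + 0.4000) / 3 = 0.571

0.571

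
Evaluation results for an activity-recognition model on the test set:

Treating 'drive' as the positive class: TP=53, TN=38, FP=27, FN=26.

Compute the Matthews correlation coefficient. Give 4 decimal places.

0.2559

MCC = (TP·TN − FP·FN) / √((TP+FP)(TP+FN)(TN+FP)(TN+FN))
Numerator = 53·38 − 27·26 = 1312
Denominator = √(80·79·65·64) = √26291200 = 5127.4945
MCC = 1312 / 5127.4945 = 0.2559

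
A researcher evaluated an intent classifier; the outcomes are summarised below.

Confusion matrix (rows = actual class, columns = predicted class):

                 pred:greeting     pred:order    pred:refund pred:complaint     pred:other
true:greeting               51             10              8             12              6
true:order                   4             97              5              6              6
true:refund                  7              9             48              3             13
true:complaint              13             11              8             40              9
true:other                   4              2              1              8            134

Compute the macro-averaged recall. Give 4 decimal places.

0.6803

Per-class recall (TP/(TP+FN)):
  greeting: TP=51, FN=10+8+12+6=36 → 51/87 = 0.58621
  order: TP=97, FN=4+5+6+6=21 → 97/118 = 0.82203
  refund: TP=48, FN=7+9+3+13=32 → 48/80 = 0.60000
  complaint: TP=40, FN=13+11+8+9=41 → 40/81 = 0.49383
  other: TP=134, FN=4+2+1+8=15 → 134/149 = 0.89933
Macro-recall = mean = (0.58621 + 0.82203 + 0.60000 + 0.49383 + 0.89933) / 5 = 0.6803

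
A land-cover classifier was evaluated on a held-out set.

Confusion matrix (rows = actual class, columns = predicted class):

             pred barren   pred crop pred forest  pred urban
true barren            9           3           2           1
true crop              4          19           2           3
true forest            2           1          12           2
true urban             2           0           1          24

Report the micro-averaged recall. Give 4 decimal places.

Micro-averaging pools counts across classes: ΣTP=64, ΣFP=23, ΣFN=23.
Micro-recall = TP/(TP+FN) on pooled counts = 0.7356 (equals overall accuracy in single-label multiclass).

0.7356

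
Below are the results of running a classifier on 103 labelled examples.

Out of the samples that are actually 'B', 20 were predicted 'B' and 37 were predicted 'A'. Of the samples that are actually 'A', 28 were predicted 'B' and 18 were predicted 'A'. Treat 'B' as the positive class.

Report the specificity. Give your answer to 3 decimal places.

0.391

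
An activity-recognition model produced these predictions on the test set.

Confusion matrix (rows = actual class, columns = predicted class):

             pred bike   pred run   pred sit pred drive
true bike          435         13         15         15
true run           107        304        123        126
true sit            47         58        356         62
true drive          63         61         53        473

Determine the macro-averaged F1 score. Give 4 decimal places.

Per-class F1 score (2·TP/(2·TP+FP+FN)):
  bike: TP=435, FP=107+47+63=217, FN=13+15+15=43 → 870/1130 = 0.76991
  run: TP=304, FP=13+58+61=132, FN=107+123+126=356 → 608/1096 = 0.55474
  sit: TP=356, FP=15+123+53=191, FN=47+58+62=167 → 712/1070 = 0.66542
  drive: TP=473, FP=15+126+62=203, FN=63+61+53=177 → 946/1326 = 0.71342
Macro-F1 score = mean = (0.76991 + 0.55474 + 0.66542 + 0.71342) / 4 = 0.6759

0.6759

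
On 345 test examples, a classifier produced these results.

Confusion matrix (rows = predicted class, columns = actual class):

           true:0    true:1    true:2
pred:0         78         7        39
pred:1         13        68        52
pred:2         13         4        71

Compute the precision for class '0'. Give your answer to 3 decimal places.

One-vs-rest for '0': TP = diagonal; FP = other classes predicted '0'; FN = '0' predicted as other.
precision = TP/(TP+FP).
0: TP=78, FP=7+39=46 → 78/124 = 0.6290

0.629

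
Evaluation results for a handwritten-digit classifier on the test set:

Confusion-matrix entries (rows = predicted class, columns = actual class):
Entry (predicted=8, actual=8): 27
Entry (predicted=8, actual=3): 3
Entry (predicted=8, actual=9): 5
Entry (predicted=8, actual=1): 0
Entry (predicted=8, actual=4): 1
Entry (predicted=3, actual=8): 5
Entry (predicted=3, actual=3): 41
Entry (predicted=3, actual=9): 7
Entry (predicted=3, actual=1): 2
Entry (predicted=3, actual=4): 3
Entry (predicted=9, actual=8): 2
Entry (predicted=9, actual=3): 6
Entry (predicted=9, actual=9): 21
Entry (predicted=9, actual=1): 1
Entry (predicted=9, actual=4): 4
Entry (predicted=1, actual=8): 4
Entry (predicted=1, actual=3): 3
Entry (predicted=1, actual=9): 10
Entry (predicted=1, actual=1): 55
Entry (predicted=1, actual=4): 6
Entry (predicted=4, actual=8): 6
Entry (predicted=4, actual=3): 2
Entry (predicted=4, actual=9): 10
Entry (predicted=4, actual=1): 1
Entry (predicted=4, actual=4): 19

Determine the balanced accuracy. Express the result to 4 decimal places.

Balanced accuracy = mean of per-class recall.
  8: recall = 27/44 = 0.61364
  3: recall = 41/55 = 0.74545
  9: recall = 21/53 = 0.39623
  1: recall = 55/59 = 0.93220
  4: recall = 19/33 = 0.57576
Mean = (0.61364 + 0.74545 + 0.39623 + 0.93220 + 0.57576) / 5 = 0.6527

0.6527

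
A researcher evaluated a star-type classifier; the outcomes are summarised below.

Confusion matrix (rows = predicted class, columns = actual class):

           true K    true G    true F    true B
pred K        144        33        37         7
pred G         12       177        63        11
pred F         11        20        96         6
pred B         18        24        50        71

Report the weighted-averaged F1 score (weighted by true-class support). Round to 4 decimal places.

0.6180

Per-class F1 score (2·TP/(2·TP+FP+FN)):
  K: TP=144, FP=33+37+7=77, FN=12+11+18=41 → 288/406 = 0.70936
  G: TP=177, FP=12+63+11=86, FN=33+20+24=77 → 354/517 = 0.68472
  F: TP=96, FP=11+20+6=37, FN=37+63+50=150 → 192/379 = 0.50660
  B: TP=71, FP=18+24+50=92, FN=7+11+6=24 → 142/258 = 0.55039
Weighted-F1 score = Σ (supportᵢ/N)·F1 scoreᵢ with N=780: (185/780)·0.70936 + (254/780)·0.68472 + (246/780)·0.50660 + (95/780)·0.55039 = 0.6180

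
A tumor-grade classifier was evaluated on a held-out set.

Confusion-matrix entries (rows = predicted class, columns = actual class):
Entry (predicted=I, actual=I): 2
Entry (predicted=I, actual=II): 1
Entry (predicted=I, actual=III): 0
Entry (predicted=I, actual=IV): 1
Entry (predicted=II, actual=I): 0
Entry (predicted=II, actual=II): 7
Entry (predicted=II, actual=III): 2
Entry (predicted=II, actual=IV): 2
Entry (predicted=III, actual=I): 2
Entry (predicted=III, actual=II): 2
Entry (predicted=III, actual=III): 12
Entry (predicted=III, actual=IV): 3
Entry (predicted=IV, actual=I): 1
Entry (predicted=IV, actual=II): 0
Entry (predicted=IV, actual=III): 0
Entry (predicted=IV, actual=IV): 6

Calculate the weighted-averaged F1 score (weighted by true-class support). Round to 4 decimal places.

0.6500

Per-class F1 score (2·TP/(2·TP+FP+FN)):
  I: TP=2, FP=1+0+1=2, FN=0+2+1=3 → 4/9 = 0.44444
  II: TP=7, FP=0+2+2=4, FN=1+2+0=3 → 14/21 = 0.66667
  III: TP=12, FP=2+2+3=7, FN=0+2+0=2 → 24/33 = 0.72727
  IV: TP=6, FP=1+0+0=1, FN=1+2+3=6 → 12/19 = 0.63158
Weighted-F1 score = Σ (supportᵢ/N)·F1 scoreᵢ with N=41: (5/41)·0.44444 + (10/41)·0.66667 + (14/41)·0.72727 + (12/41)·0.63158 = 0.6500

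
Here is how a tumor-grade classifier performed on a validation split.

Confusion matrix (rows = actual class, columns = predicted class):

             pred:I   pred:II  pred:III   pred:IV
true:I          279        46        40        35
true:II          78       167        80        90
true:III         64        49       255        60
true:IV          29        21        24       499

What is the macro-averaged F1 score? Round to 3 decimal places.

Per-class F1 score (2·TP/(2·TP+FP+FN)):
  I: TP=279, FP=78+64+29=171, FN=46+40+35=121 → 558/850 = 0.6565
  II: TP=167, FP=46+49+21=116, FN=78+80+90=248 → 334/698 = 0.4785
  III: TP=255, FP=40+80+24=144, FN=64+49+60=173 → 510/827 = 0.6167
  IV: TP=499, FP=35+90+60=185, FN=29+21+24=74 → 998/1257 = 0.7940
Macro-F1 score = mean = (0.6565 + 0.4785 + 0.6167 + 0.7940) / 4 = 0.636

0.636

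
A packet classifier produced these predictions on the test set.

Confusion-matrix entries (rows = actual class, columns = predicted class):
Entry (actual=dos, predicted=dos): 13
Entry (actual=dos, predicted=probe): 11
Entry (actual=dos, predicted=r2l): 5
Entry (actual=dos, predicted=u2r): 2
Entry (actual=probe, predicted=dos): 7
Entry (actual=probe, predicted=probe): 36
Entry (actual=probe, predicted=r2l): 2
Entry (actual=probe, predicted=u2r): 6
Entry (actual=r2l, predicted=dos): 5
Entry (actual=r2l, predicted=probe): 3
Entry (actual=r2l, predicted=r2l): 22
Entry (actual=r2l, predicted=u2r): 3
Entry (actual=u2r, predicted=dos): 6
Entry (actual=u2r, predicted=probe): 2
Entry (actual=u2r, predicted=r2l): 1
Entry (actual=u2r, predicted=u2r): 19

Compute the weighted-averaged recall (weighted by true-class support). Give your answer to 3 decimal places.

0.629

Per-class recall (TP/(TP+FN)):
  dos: TP=13, FN=11+5+2=18 → 13/31 = 0.4194
  probe: TP=36, FN=7+2+6=15 → 36/51 = 0.7059
  r2l: TP=22, FN=5+3+3=11 → 22/33 = 0.6667
  u2r: TP=19, FN=6+2+1=9 → 19/28 = 0.6786
Weighted-recall = Σ (supportᵢ/N)·recallᵢ with N=143: (31/143)·0.4194 + (51/143)·0.7059 + (33/143)·0.6667 + (28/143)·0.6786 = 0.629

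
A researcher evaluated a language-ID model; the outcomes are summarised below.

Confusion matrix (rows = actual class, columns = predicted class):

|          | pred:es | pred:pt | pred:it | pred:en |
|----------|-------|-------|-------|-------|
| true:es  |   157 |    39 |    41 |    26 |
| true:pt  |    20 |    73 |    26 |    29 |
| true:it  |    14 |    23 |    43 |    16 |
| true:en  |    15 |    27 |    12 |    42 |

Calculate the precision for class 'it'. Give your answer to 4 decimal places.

0.3525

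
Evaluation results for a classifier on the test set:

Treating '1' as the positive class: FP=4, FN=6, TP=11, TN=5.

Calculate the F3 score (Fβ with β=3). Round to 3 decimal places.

0.655

Fβ = (1+β²)·TP / ((1+β²)·TP + β²·FN + FP), with β²=9
= 10·11 / (10·11 + 9·6 + 4) = 0.655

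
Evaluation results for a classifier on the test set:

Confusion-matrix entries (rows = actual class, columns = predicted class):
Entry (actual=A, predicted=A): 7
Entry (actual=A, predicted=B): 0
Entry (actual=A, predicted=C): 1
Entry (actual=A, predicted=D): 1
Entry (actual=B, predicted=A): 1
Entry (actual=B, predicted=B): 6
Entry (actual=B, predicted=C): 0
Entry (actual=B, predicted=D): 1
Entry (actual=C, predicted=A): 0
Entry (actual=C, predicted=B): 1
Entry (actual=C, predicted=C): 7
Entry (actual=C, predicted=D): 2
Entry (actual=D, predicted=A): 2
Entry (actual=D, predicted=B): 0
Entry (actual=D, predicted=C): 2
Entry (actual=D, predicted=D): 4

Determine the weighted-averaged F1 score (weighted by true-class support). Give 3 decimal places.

0.687

Per-class F1 score (2·TP/(2·TP+FP+FN)):
  A: TP=7, FP=1+0+2=3, FN=0+1+1=2 → 14/19 = 0.7368
  B: TP=6, FP=0+1+0=1, FN=1+0+1=2 → 12/15 = 0.8000
  C: TP=7, FP=1+0+2=3, FN=0+1+2=3 → 14/20 = 0.7000
  D: TP=4, FP=1+1+2=4, FN=2+0+2=4 → 8/16 = 0.5000
Weighted-F1 score = Σ (supportᵢ/N)·F1 scoreᵢ with N=35: (9/35)·0.7368 + (8/35)·0.8000 + (10/35)·0.7000 + (8/35)·0.5000 = 0.687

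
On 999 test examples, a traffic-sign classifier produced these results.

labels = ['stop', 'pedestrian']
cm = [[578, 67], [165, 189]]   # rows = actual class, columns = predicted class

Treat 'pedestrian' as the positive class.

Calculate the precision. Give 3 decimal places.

Precision = TP/(TP+FP) = 189/(189+67) = 189/256 = 0.738

0.738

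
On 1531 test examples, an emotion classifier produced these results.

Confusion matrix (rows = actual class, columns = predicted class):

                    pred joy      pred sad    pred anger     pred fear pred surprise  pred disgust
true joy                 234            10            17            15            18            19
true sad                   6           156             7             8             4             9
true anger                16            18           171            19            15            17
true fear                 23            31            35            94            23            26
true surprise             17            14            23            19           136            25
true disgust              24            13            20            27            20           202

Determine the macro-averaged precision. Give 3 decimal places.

0.638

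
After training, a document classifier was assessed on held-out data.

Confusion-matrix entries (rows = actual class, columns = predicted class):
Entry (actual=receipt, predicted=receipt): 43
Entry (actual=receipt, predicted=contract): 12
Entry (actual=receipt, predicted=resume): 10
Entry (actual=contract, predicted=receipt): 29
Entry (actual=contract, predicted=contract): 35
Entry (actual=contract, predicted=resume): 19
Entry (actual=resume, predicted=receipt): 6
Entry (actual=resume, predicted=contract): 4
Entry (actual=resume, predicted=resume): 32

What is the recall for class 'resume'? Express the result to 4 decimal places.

0.7619

Take TP from the diagonal, FP from the rest of the 'resume' prediction marginal, FN from the rest of the 'resume' actual marginal.
recall = TP/(TP+FN).
resume: TP=32, FN=6+4=10 → 32/42 = 0.76190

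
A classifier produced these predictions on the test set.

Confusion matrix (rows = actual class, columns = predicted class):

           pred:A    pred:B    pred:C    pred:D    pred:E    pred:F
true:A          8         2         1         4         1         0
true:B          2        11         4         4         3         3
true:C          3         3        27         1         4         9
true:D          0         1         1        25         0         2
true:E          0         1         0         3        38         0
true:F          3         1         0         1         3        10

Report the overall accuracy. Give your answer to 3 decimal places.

0.665

Accuracy = trace / total = (8+11+27+25+38+10=119) / 179 = 119/179 = 0.665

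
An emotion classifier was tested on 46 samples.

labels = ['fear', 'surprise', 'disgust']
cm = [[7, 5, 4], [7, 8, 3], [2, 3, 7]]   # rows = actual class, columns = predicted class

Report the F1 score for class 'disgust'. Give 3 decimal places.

0.538

Treat 'disgust' as positive and all other classes as negative.
F1 score = 2·TP/(2·TP+FP+FN).
disgust: TP=7, FP=4+3=7, FN=2+3=5 → 14/26 = 0.5385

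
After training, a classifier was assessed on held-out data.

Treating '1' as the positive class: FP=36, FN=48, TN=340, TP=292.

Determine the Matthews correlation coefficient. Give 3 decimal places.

MCC = (TP·TN − FP·FN) / √((TP+FP)(TP+FN)(TN+FP)(TN+FN))
Numerator = 292·340 − 36·48 = 97552
Denominator = √(328·340·376·388) = √16269429760 = 127551.6749
MCC = 97552 / 127551.6749 = 0.765

0.765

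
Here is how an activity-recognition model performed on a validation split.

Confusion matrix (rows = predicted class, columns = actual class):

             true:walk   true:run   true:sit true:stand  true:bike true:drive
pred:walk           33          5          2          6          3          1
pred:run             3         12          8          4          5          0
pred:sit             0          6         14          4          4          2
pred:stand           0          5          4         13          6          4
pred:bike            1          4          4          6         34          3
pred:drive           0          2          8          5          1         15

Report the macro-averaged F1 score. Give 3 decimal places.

Per-class F1 score (2·TP/(2·TP+FP+FN)):
  walk: TP=33, FP=5+2+6+3+1=17, FN=3+0+0+1+0=4 → 66/87 = 0.7586
  run: TP=12, FP=3+8+4+5+0=20, FN=5+6+5+4+2=22 → 24/66 = 0.3636
  sit: TP=14, FP=0+6+4+4+2=16, FN=2+8+4+4+8=26 → 28/70 = 0.4000
  stand: TP=13, FP=0+5+4+6+4=19, FN=6+4+4+6+5=25 → 26/70 = 0.3714
  bike: TP=34, FP=1+4+4+6+3=18, FN=3+5+4+6+1=19 → 68/105 = 0.6476
  drive: TP=15, FP=0+2+8+5+1=16, FN=1+0+2+4+3=10 → 30/56 = 0.5357
Macro-F1 score = mean = (0.7586 + 0.3636 + 0.4000 + 0.3714 + 0.6476 + 0.5357) / 6 = 0.513

0.513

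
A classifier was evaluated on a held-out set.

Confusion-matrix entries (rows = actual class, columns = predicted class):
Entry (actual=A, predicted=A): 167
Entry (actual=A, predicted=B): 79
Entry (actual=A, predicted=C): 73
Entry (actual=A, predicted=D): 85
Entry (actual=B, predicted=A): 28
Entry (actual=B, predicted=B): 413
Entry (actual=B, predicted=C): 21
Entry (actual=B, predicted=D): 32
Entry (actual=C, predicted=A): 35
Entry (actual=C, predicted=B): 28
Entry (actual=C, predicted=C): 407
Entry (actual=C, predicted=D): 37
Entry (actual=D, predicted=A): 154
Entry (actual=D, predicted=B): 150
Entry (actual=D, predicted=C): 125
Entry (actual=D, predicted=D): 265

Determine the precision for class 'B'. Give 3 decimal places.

precision = TP/(TP+FP).
B: TP=413, FP=79+28+150=257 → 413/670 = 0.6164

0.616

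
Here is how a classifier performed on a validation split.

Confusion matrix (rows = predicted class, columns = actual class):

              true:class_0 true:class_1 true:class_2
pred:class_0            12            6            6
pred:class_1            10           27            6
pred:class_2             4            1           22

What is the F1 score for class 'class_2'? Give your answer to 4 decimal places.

0.7213

F1 score = 2·TP/(2·TP+FP+FN).
class_2: TP=22, FP=4+1=5, FN=6+6=12 → 44/61 = 0.72131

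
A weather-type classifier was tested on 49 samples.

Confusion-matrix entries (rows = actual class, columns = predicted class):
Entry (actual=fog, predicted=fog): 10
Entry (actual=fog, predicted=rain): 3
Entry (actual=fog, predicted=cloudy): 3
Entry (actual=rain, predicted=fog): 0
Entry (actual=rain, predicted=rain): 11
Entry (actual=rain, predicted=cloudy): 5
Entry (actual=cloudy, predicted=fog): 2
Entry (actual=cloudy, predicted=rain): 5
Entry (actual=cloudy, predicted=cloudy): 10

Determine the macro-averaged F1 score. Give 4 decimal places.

Per-class F1 score (2·TP/(2·TP+FP+FN)):
  fog: TP=10, FP=0+2=2, FN=3+3=6 → 20/28 = 0.71429
  rain: TP=11, FP=3+5=8, FN=0+5=5 → 22/35 = 0.62857
  cloudy: TP=10, FP=3+5=8, FN=2+5=7 → 20/35 = 0.57143
Macro-F1 score = mean = (0.71429 + 0.62857 + 0.57143) / 3 = 0.6381

0.6381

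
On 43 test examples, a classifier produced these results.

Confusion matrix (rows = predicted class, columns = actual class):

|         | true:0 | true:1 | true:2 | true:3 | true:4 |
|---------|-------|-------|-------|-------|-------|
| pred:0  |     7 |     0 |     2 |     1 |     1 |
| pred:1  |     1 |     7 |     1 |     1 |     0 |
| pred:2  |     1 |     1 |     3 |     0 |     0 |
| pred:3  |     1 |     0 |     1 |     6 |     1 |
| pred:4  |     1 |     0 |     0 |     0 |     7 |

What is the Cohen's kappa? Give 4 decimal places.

Observed agreement pₒ = trace/N = 30/43 = 0.69767
Expected agreement pₑ = Σ (rowᵢ·colᵢ)/N² = (11·11 + 8·10 + 7·5 + 8·9 + 9·8)/43² = 0.20552
κ = (pₒ − pₑ)/(1 − pₑ) = (0.69767 − 0.20552)/(1 − 0.20552) = 0.6195

0.6195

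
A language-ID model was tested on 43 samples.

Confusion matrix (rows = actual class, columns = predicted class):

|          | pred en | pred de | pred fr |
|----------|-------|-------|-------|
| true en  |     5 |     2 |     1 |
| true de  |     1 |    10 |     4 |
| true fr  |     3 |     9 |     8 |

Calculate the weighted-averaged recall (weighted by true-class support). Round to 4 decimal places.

0.5349

Per-class recall (TP/(TP+FN)):
  en: TP=5, FN=2+1=3 → 5/8 = 0.62500
  de: TP=10, FN=1+4=5 → 10/15 = 0.66667
  fr: TP=8, FN=3+9=12 → 8/20 = 0.40000
Weighted-recall = Σ (supportᵢ/N)·recallᵢ with N=43: (8/43)·0.62500 + (15/43)·0.66667 + (20/43)·0.40000 = 0.5349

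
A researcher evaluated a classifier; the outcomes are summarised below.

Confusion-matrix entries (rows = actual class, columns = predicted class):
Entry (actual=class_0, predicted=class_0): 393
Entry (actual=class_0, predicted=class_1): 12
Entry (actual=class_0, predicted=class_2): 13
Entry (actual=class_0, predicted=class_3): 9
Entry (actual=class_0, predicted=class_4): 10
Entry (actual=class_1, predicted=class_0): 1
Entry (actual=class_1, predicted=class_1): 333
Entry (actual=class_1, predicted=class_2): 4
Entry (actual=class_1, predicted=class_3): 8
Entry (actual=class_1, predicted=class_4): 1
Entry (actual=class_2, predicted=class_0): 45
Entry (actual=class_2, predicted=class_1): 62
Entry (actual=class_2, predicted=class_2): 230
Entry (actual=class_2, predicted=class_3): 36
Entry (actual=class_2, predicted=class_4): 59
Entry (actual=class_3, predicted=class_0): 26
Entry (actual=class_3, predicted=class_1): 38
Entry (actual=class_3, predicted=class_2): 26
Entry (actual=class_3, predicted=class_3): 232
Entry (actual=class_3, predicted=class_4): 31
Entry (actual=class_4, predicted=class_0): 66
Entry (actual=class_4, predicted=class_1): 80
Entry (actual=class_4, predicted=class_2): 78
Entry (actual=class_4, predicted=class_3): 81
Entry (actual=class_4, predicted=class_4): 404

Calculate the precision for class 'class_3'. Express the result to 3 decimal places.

One-vs-rest for 'class_3': TP = diagonal; FP = other classes predicted 'class_3'; FN = 'class_3' predicted as other.
precision = TP/(TP+FP).
class_3: TP=232, FP=9+8+36+81=134 → 232/366 = 0.6339

0.634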